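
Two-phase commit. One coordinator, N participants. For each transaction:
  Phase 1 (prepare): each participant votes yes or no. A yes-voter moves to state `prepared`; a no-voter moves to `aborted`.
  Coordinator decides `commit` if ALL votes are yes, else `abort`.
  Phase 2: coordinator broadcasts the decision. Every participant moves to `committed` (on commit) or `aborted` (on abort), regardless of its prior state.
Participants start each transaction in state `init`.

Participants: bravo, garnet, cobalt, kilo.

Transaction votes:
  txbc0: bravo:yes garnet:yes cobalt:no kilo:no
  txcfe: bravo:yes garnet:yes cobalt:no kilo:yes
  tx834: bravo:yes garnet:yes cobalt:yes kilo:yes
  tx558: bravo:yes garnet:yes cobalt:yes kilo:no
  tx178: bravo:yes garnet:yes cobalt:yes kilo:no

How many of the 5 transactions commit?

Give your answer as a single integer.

Answer: 1

Derivation:
txbc0: no from cobalt, kilo -> abort (commits=0)
txcfe: no from cobalt -> abort (commits=0)
tx834: all yes -> commit (commits=1)
tx558: no from kilo -> abort (commits=1)
tx178: no from kilo -> abort (commits=1)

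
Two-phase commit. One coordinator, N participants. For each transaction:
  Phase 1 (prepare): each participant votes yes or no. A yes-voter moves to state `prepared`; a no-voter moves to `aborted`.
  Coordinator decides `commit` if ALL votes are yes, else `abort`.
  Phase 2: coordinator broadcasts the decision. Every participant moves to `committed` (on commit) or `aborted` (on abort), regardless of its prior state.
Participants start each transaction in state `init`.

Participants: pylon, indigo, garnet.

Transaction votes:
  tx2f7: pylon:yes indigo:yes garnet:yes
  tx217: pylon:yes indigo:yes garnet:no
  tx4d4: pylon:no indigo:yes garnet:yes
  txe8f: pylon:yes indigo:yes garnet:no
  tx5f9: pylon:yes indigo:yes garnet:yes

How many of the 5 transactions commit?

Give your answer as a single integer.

Answer: 2

Derivation:
tx2f7: all yes -> commit (commits=1)
tx217: no from garnet -> abort (commits=1)
tx4d4: no from pylon -> abort (commits=1)
txe8f: no from garnet -> abort (commits=1)
tx5f9: all yes -> commit (commits=2)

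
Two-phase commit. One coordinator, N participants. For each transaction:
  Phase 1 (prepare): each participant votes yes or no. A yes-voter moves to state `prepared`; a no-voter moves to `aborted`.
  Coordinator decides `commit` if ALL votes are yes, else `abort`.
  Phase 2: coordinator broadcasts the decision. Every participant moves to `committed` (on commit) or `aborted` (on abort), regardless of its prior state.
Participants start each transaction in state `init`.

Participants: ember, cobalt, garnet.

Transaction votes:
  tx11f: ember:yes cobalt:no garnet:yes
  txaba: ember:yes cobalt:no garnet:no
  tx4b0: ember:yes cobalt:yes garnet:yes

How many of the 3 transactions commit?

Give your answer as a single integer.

tx11f: no from cobalt -> abort (commits=0)
txaba: no from cobalt, garnet -> abort (commits=0)
tx4b0: all yes -> commit (commits=1)

Answer: 1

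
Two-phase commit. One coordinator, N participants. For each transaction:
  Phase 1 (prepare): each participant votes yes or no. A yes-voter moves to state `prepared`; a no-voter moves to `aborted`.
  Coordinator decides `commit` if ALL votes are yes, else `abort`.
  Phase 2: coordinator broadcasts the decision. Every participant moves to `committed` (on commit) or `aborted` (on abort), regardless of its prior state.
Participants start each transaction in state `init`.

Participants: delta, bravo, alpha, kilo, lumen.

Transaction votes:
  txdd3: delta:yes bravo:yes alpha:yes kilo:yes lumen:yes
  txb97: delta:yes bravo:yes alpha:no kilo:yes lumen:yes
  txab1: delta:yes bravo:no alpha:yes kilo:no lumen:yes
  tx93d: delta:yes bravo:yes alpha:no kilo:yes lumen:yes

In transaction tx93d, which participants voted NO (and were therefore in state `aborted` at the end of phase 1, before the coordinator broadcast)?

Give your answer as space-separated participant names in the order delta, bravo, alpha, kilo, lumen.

Answer: alpha

Derivation:
Txn tx93d phase 1: delta yes -> prepared; bravo yes -> prepared; alpha no -> aborted; kilo yes -> prepared; lumen yes -> prepared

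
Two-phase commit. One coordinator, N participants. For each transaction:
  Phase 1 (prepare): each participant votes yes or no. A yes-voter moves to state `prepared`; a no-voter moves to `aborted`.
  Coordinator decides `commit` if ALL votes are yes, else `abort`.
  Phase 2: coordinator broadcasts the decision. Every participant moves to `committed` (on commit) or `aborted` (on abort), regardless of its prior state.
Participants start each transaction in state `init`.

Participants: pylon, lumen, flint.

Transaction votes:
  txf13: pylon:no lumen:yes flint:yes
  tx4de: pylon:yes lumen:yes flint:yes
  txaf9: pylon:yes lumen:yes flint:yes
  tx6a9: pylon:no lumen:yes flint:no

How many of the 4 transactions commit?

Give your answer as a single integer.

Answer: 2

Derivation:
txf13: no from pylon -> abort (commits=0)
tx4de: all yes -> commit (commits=1)
txaf9: all yes -> commit (commits=2)
tx6a9: no from pylon, flint -> abort (commits=2)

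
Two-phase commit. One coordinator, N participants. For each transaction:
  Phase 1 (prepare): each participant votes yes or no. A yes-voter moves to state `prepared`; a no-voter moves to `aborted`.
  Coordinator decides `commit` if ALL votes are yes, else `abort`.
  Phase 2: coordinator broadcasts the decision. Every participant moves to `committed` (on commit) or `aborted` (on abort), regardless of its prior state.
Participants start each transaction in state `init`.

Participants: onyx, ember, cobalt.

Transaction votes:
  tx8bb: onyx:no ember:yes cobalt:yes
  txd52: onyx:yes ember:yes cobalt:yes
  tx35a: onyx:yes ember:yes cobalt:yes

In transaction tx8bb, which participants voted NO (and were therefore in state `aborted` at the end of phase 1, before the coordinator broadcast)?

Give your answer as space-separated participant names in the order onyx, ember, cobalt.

Txn tx8bb phase 1: onyx no -> aborted; ember yes -> prepared; cobalt yes -> prepared

Answer: onyx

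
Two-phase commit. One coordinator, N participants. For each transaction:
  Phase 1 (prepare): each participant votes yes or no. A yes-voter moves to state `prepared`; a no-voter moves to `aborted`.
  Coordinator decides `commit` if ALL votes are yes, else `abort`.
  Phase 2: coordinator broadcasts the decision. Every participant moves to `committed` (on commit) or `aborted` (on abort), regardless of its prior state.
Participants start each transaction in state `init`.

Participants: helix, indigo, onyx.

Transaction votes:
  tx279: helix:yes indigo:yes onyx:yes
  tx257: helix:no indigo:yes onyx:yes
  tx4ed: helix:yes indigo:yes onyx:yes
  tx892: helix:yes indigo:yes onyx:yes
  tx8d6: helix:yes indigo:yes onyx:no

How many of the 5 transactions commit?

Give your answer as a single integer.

Answer: 3

Derivation:
tx279: all yes -> commit (commits=1)
tx257: no from helix -> abort (commits=1)
tx4ed: all yes -> commit (commits=2)
tx892: all yes -> commit (commits=3)
tx8d6: no from onyx -> abort (commits=3)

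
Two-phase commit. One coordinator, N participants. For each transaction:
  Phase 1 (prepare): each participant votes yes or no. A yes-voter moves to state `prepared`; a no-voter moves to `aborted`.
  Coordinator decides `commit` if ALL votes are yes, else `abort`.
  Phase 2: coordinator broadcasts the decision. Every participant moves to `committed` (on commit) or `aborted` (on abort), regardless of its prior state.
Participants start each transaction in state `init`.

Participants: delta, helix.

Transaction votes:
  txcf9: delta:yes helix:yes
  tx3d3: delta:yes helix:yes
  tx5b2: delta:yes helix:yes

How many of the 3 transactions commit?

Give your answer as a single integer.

Answer: 3

Derivation:
txcf9: all yes -> commit (commits=1)
tx3d3: all yes -> commit (commits=2)
tx5b2: all yes -> commit (commits=3)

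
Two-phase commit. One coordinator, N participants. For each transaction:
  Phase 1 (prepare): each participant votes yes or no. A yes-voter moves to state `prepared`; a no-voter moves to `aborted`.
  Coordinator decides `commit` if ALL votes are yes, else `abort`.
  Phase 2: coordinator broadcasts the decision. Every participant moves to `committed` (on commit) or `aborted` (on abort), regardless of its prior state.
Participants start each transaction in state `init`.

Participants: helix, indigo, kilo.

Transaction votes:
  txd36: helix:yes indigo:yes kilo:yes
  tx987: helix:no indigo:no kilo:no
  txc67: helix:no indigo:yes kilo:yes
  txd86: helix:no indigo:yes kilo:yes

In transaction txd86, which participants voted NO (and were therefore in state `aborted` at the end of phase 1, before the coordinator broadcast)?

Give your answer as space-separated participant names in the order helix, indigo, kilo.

Txn txd86 phase 1: helix no -> aborted; indigo yes -> prepared; kilo yes -> prepared

Answer: helix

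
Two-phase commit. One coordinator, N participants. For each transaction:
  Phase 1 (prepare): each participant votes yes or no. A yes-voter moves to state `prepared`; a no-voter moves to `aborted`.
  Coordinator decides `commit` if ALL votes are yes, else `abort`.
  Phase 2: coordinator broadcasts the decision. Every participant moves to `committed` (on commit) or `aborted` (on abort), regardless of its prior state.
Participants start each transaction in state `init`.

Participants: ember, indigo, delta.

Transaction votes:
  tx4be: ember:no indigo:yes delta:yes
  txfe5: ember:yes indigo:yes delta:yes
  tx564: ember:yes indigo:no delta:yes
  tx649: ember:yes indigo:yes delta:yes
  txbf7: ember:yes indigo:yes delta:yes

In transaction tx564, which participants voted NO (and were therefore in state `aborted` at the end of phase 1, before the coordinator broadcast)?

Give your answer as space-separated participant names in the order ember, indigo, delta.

Txn tx564 phase 1: ember yes -> prepared; indigo no -> aborted; delta yes -> prepared

Answer: indigo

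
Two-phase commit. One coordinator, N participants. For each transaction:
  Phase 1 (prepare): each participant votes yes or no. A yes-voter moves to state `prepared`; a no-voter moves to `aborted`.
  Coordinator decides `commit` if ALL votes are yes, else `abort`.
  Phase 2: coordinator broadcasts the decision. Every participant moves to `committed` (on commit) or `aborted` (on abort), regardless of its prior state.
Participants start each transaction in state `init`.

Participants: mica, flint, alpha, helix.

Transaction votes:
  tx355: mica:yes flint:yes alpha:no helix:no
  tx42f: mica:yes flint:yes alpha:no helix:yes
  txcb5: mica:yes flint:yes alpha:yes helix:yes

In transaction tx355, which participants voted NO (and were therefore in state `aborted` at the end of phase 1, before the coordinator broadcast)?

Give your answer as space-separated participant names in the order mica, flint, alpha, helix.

Answer: alpha helix

Derivation:
Txn tx355 phase 1: mica yes -> prepared; flint yes -> prepared; alpha no -> aborted; helix no -> aborted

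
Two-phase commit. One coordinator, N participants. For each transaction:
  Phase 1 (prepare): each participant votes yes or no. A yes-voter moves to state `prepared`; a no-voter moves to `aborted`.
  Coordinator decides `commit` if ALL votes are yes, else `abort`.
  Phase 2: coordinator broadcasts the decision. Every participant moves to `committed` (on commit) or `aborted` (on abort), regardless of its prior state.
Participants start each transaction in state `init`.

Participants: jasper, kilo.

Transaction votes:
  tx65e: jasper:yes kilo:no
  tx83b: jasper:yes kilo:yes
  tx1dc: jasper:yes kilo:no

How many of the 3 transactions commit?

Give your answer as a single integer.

tx65e: no from kilo -> abort (commits=0)
tx83b: all yes -> commit (commits=1)
tx1dc: no from kilo -> abort (commits=1)

Answer: 1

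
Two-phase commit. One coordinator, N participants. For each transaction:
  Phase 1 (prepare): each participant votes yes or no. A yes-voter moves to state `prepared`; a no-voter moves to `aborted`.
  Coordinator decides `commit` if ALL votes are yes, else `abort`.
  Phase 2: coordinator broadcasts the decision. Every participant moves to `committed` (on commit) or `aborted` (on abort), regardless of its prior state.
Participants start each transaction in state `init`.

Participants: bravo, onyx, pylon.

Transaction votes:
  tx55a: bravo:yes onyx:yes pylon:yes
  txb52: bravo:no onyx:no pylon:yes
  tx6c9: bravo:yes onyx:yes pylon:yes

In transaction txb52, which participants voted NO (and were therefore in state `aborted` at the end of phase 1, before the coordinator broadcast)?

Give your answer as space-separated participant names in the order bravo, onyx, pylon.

Txn txb52 phase 1: bravo no -> aborted; onyx no -> aborted; pylon yes -> prepared

Answer: bravo onyx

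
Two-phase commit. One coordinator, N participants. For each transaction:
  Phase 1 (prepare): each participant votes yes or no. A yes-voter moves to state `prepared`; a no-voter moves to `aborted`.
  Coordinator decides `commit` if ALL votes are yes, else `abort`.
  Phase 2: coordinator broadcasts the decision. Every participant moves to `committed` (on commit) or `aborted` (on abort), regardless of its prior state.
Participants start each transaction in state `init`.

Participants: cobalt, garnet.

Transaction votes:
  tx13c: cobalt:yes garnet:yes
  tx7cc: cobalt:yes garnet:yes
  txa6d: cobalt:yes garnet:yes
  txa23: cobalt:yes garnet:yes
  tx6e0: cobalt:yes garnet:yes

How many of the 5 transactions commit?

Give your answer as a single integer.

tx13c: all yes -> commit (commits=1)
tx7cc: all yes -> commit (commits=2)
txa6d: all yes -> commit (commits=3)
txa23: all yes -> commit (commits=4)
tx6e0: all yes -> commit (commits=5)

Answer: 5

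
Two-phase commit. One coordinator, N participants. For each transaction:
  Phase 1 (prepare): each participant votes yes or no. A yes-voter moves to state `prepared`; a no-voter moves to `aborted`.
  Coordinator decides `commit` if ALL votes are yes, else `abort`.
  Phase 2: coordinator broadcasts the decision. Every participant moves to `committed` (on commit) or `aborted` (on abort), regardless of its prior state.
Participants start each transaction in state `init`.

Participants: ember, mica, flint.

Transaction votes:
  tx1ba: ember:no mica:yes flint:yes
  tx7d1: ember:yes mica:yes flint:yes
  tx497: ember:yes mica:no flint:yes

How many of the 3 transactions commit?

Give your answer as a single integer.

tx1ba: no from ember -> abort (commits=0)
tx7d1: all yes -> commit (commits=1)
tx497: no from mica -> abort (commits=1)

Answer: 1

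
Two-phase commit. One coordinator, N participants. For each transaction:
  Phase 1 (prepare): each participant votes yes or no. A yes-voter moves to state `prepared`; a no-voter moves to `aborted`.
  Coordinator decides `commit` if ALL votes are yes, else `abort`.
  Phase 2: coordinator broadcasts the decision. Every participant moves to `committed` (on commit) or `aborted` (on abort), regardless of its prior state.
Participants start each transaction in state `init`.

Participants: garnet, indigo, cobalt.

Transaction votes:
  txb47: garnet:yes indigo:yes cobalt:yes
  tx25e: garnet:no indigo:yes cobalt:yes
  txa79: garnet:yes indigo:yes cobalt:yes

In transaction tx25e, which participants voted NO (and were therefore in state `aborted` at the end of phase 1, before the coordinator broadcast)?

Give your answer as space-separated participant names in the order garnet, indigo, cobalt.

Answer: garnet

Derivation:
Txn tx25e phase 1: garnet no -> aborted; indigo yes -> prepared; cobalt yes -> prepared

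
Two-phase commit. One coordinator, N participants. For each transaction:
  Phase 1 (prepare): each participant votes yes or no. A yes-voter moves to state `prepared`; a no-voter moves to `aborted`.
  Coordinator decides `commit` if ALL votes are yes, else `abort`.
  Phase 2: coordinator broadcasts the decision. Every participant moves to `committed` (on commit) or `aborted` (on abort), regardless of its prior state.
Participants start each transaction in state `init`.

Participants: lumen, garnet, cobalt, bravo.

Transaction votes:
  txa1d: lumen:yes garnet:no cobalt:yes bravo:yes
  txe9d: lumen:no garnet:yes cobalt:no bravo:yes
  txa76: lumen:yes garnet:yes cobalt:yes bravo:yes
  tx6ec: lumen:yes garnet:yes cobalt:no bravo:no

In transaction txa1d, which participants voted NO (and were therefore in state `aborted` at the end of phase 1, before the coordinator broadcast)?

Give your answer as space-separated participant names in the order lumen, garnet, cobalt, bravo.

Txn txa1d phase 1: lumen yes -> prepared; garnet no -> aborted; cobalt yes -> prepared; bravo yes -> prepared

Answer: garnet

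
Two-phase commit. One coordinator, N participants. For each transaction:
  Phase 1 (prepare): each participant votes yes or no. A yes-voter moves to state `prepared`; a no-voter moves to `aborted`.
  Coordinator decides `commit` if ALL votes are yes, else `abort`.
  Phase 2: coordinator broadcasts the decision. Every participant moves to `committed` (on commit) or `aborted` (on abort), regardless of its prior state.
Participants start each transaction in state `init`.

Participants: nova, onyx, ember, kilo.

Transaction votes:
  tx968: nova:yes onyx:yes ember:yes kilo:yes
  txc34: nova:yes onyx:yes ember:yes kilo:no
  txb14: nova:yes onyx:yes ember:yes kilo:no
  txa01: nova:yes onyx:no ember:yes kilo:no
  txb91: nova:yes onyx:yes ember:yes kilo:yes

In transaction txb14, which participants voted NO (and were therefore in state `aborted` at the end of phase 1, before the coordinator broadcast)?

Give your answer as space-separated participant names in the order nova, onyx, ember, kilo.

Txn txb14 phase 1: nova yes -> prepared; onyx yes -> prepared; ember yes -> prepared; kilo no -> aborted

Answer: kilo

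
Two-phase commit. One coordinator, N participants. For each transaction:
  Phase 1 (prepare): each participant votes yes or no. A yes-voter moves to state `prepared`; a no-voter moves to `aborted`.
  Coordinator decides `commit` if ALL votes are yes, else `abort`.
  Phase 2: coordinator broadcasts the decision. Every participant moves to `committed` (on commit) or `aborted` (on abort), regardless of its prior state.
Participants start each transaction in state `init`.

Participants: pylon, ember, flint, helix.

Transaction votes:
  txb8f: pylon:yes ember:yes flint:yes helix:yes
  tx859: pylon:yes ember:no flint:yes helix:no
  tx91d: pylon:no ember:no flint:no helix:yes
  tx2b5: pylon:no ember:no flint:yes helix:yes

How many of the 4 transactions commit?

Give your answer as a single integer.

Answer: 1

Derivation:
txb8f: all yes -> commit (commits=1)
tx859: no from ember, helix -> abort (commits=1)
tx91d: no from pylon, ember, flint -> abort (commits=1)
tx2b5: no from pylon, ember -> abort (commits=1)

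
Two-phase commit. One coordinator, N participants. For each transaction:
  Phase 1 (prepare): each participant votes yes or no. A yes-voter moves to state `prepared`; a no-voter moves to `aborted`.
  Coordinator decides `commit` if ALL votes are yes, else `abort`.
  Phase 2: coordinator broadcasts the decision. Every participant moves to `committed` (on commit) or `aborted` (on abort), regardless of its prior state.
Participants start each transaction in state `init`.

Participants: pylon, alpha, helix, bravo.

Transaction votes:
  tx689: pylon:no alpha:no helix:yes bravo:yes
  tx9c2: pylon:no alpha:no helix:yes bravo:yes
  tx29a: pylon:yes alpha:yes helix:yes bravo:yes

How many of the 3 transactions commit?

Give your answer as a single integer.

tx689: no from pylon, alpha -> abort (commits=0)
tx9c2: no from pylon, alpha -> abort (commits=0)
tx29a: all yes -> commit (commits=1)

Answer: 1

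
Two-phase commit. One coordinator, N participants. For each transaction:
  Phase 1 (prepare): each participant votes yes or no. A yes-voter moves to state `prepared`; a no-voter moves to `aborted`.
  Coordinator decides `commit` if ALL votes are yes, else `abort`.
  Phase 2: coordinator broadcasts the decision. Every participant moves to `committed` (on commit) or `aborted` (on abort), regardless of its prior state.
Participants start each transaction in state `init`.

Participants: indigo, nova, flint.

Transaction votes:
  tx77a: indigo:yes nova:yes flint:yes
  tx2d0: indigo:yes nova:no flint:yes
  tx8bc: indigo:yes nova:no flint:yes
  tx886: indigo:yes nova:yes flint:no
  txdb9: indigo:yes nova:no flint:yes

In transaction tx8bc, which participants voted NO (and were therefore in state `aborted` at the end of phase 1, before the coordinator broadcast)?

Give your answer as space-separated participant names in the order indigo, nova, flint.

Txn tx8bc phase 1: indigo yes -> prepared; nova no -> aborted; flint yes -> prepared

Answer: nova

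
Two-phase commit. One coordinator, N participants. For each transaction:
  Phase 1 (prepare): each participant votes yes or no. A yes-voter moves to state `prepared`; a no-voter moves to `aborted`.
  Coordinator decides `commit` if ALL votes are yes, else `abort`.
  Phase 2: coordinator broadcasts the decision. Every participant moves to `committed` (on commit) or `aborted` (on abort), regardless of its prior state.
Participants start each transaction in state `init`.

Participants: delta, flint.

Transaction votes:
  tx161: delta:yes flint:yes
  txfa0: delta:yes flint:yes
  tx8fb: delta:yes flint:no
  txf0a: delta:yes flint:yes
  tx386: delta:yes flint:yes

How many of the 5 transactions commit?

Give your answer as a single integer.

Answer: 4

Derivation:
tx161: all yes -> commit (commits=1)
txfa0: all yes -> commit (commits=2)
tx8fb: no from flint -> abort (commits=2)
txf0a: all yes -> commit (commits=3)
tx386: all yes -> commit (commits=4)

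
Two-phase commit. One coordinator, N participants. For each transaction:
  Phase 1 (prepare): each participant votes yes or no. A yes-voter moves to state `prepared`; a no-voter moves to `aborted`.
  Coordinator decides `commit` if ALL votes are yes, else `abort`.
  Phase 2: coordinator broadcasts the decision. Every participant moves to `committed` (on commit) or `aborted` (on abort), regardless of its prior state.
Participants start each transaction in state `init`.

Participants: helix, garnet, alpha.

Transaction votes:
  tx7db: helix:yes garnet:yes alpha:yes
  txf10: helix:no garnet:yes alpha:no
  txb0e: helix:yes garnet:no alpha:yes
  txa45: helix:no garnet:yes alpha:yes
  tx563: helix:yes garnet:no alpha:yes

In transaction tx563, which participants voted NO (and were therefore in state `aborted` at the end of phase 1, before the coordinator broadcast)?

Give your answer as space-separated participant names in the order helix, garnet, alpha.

Txn tx563 phase 1: helix yes -> prepared; garnet no -> aborted; alpha yes -> prepared

Answer: garnet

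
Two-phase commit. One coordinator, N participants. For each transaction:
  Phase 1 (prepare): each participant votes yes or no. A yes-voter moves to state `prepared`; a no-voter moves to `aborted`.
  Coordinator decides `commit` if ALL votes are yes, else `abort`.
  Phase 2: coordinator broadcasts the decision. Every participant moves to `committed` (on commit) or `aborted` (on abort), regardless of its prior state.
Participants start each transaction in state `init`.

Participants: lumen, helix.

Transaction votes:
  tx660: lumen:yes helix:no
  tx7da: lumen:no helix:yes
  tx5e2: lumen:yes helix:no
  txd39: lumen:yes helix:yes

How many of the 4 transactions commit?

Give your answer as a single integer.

Answer: 1

Derivation:
tx660: no from helix -> abort (commits=0)
tx7da: no from lumen -> abort (commits=0)
tx5e2: no from helix -> abort (commits=0)
txd39: all yes -> commit (commits=1)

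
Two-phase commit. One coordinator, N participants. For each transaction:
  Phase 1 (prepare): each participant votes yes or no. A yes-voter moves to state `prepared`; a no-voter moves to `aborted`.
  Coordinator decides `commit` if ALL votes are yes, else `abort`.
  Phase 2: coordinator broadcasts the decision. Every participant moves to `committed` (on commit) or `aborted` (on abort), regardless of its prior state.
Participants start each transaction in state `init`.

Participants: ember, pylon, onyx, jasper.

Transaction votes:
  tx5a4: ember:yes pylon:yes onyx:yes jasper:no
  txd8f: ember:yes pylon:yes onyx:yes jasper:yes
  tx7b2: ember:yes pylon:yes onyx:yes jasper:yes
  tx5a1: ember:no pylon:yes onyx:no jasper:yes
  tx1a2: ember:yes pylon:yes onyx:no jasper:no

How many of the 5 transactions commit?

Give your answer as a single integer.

tx5a4: no from jasper -> abort (commits=0)
txd8f: all yes -> commit (commits=1)
tx7b2: all yes -> commit (commits=2)
tx5a1: no from ember, onyx -> abort (commits=2)
tx1a2: no from onyx, jasper -> abort (commits=2)

Answer: 2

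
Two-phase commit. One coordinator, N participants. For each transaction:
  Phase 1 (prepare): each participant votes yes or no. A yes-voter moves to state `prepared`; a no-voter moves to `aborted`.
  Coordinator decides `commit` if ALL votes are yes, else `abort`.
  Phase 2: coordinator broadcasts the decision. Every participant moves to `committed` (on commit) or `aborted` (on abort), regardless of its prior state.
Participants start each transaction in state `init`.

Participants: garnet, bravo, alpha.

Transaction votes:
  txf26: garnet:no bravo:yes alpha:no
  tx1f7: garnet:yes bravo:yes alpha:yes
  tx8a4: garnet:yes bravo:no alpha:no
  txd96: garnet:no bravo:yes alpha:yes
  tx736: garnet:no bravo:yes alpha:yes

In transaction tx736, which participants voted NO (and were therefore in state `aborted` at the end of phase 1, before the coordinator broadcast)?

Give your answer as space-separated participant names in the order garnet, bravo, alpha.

Answer: garnet

Derivation:
Txn tx736 phase 1: garnet no -> aborted; bravo yes -> prepared; alpha yes -> prepared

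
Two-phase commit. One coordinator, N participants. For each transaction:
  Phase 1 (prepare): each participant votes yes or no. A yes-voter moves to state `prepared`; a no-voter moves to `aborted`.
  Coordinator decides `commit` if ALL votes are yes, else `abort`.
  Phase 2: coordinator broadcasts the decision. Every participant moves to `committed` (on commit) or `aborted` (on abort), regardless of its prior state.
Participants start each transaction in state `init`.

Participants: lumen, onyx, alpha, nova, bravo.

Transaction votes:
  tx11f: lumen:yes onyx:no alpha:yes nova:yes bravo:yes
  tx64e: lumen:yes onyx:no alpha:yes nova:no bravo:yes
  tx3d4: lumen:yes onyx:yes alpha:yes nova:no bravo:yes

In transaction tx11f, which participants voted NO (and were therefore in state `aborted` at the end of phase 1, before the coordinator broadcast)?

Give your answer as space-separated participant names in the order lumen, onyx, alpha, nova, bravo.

Answer: onyx

Derivation:
Txn tx11f phase 1: lumen yes -> prepared; onyx no -> aborted; alpha yes -> prepared; nova yes -> prepared; bravo yes -> prepared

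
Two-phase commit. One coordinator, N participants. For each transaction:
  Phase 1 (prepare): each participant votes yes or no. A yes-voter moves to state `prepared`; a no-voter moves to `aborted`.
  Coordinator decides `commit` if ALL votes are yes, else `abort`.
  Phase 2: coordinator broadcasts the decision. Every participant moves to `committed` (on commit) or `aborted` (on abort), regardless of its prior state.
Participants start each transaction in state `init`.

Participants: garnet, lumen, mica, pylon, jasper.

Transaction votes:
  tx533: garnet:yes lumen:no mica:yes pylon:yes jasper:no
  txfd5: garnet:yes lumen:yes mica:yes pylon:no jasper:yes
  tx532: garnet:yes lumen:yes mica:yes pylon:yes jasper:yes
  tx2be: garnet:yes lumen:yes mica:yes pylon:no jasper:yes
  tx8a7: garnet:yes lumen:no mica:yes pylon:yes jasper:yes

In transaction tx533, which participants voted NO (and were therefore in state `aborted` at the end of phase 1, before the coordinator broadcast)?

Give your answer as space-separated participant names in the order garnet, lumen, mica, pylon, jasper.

Txn tx533 phase 1: garnet yes -> prepared; lumen no -> aborted; mica yes -> prepared; pylon yes -> prepared; jasper no -> aborted

Answer: lumen jasper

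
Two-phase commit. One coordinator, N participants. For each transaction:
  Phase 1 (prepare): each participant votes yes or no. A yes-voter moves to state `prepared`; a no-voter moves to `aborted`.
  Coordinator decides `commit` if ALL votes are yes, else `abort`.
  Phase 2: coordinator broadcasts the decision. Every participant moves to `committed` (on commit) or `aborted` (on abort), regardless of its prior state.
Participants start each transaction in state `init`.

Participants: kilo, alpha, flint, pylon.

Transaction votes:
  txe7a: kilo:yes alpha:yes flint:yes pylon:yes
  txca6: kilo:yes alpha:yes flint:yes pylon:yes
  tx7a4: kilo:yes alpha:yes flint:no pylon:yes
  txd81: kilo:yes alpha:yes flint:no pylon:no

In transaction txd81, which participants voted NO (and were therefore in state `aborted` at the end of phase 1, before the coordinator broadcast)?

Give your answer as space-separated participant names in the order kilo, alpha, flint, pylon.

Answer: flint pylon

Derivation:
Txn txd81 phase 1: kilo yes -> prepared; alpha yes -> prepared; flint no -> aborted; pylon no -> aborted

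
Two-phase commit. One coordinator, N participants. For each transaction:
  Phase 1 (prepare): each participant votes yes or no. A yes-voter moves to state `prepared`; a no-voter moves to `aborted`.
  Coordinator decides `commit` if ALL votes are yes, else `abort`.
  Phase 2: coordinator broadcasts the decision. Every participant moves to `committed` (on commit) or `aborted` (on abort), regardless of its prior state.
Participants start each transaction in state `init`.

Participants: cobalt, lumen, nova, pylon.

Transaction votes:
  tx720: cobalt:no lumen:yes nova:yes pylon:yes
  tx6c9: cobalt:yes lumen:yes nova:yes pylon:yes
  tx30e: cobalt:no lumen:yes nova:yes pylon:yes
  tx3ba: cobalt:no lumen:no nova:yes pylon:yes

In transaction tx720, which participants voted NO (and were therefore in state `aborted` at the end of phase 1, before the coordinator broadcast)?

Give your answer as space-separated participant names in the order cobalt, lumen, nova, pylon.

Txn tx720 phase 1: cobalt no -> aborted; lumen yes -> prepared; nova yes -> prepared; pylon yes -> prepared

Answer: cobalt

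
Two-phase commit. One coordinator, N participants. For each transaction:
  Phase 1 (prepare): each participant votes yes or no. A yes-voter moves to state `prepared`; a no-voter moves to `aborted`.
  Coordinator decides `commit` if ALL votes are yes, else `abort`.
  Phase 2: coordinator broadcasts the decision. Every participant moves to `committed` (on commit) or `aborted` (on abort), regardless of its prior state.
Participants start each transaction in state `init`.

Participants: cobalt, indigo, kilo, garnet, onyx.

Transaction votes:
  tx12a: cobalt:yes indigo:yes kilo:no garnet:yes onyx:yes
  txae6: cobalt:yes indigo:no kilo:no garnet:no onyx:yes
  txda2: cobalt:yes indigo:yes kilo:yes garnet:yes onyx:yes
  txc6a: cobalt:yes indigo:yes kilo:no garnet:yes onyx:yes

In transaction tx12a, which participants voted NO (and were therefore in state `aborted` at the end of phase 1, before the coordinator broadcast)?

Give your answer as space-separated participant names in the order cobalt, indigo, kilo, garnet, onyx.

Txn tx12a phase 1: cobalt yes -> prepared; indigo yes -> prepared; kilo no -> aborted; garnet yes -> prepared; onyx yes -> prepared

Answer: kilo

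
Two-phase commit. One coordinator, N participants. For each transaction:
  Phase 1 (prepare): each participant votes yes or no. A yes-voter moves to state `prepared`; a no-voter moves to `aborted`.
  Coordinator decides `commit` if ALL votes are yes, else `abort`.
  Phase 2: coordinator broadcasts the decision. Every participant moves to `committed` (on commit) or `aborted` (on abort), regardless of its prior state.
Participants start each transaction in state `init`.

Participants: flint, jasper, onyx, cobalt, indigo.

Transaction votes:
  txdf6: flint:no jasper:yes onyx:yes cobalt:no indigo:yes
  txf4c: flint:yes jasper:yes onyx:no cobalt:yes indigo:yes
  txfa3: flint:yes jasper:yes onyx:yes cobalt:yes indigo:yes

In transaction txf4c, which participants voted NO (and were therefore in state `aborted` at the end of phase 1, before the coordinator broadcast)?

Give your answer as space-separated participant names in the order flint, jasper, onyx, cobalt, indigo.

Answer: onyx

Derivation:
Txn txf4c phase 1: flint yes -> prepared; jasper yes -> prepared; onyx no -> aborted; cobalt yes -> prepared; indigo yes -> prepared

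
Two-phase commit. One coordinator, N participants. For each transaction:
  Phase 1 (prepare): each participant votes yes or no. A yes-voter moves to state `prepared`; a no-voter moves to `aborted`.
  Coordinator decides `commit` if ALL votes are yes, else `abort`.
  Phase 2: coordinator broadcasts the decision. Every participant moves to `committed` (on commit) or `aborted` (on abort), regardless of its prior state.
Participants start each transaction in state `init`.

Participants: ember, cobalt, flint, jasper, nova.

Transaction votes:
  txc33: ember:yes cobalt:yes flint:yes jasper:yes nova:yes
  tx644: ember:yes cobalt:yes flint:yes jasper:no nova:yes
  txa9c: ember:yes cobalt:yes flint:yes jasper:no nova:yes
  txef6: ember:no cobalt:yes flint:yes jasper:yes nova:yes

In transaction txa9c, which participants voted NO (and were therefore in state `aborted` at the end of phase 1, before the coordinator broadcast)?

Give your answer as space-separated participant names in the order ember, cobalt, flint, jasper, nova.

Answer: jasper

Derivation:
Txn txa9c phase 1: ember yes -> prepared; cobalt yes -> prepared; flint yes -> prepared; jasper no -> aborted; nova yes -> prepared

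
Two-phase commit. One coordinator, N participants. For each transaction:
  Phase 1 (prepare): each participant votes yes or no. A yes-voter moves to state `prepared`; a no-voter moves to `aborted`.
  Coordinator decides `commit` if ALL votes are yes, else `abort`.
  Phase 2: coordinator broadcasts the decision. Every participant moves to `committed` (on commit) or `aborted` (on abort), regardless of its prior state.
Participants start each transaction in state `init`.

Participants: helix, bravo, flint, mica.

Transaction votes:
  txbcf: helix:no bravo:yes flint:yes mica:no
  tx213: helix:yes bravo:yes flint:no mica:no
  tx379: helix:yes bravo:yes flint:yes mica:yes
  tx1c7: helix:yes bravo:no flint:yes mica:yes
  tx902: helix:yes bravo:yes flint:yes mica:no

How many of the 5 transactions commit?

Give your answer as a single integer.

txbcf: no from helix, mica -> abort (commits=0)
tx213: no from flint, mica -> abort (commits=0)
tx379: all yes -> commit (commits=1)
tx1c7: no from bravo -> abort (commits=1)
tx902: no from mica -> abort (commits=1)

Answer: 1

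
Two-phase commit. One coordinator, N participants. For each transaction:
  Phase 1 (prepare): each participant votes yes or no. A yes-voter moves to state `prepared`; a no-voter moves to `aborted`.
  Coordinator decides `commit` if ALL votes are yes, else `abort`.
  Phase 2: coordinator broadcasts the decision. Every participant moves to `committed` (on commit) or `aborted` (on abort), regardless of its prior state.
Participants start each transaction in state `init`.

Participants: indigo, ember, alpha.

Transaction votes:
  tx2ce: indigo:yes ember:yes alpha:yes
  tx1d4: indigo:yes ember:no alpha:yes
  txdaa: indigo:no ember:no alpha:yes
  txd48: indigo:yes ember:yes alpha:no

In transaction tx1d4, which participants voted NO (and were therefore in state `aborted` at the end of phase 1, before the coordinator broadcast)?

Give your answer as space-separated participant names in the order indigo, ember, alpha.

Answer: ember

Derivation:
Txn tx1d4 phase 1: indigo yes -> prepared; ember no -> aborted; alpha yes -> prepared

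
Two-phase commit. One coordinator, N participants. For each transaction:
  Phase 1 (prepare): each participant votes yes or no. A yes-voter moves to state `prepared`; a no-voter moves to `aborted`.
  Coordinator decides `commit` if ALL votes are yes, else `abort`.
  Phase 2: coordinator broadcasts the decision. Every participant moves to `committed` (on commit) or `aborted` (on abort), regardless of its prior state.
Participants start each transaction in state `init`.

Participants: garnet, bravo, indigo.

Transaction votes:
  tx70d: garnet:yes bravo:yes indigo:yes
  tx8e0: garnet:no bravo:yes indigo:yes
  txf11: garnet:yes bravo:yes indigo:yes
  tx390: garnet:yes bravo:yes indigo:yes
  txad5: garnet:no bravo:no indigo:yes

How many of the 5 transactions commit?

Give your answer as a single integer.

Answer: 3

Derivation:
tx70d: all yes -> commit (commits=1)
tx8e0: no from garnet -> abort (commits=1)
txf11: all yes -> commit (commits=2)
tx390: all yes -> commit (commits=3)
txad5: no from garnet, bravo -> abort (commits=3)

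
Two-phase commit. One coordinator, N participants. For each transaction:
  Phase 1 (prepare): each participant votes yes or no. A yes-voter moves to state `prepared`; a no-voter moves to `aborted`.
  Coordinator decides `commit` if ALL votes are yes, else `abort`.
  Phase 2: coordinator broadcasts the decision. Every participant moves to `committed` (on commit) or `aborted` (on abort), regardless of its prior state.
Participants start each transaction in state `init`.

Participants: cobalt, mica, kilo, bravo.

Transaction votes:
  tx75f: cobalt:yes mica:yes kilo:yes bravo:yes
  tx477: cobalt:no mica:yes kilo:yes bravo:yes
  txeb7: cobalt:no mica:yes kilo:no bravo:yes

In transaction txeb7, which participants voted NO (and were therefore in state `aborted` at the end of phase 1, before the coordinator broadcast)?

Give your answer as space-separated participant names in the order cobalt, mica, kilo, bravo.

Answer: cobalt kilo

Derivation:
Txn txeb7 phase 1: cobalt no -> aborted; mica yes -> prepared; kilo no -> aborted; bravo yes -> prepared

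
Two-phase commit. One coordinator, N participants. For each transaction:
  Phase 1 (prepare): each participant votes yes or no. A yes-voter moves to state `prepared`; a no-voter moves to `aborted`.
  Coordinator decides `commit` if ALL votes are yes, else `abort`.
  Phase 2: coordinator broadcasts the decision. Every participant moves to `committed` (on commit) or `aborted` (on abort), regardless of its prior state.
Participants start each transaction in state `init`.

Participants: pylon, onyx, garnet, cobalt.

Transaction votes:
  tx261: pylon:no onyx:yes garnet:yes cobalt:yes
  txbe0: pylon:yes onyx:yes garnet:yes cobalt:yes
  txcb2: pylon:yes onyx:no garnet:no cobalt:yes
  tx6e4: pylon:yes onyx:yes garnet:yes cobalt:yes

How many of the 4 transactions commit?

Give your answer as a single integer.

Answer: 2

Derivation:
tx261: no from pylon -> abort (commits=0)
txbe0: all yes -> commit (commits=1)
txcb2: no from onyx, garnet -> abort (commits=1)
tx6e4: all yes -> commit (commits=2)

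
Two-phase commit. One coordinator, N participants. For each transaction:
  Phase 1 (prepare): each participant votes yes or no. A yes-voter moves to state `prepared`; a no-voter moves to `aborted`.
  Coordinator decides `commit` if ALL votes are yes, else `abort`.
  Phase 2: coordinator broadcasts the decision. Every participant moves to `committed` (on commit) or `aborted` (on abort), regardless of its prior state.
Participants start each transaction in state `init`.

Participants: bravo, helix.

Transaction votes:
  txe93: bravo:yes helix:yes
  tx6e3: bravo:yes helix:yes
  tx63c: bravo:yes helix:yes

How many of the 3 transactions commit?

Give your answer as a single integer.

txe93: all yes -> commit (commits=1)
tx6e3: all yes -> commit (commits=2)
tx63c: all yes -> commit (commits=3)

Answer: 3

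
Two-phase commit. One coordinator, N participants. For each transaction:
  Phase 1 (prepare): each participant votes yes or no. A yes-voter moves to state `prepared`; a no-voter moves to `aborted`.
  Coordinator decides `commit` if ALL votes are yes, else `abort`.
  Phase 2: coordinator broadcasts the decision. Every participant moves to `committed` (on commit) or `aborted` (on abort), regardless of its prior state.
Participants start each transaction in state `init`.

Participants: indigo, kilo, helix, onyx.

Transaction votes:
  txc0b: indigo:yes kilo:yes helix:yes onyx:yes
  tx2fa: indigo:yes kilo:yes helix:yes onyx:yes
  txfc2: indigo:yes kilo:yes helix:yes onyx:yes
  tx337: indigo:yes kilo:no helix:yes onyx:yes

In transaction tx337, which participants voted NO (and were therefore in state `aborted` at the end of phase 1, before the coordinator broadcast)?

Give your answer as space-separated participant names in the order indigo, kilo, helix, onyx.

Txn tx337 phase 1: indigo yes -> prepared; kilo no -> aborted; helix yes -> prepared; onyx yes -> prepared

Answer: kilo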